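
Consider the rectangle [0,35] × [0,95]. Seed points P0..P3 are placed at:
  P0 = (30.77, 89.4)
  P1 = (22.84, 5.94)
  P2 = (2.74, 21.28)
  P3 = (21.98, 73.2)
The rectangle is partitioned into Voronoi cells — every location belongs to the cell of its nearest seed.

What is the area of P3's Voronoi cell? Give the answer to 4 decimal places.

Area of P3's cell: 1425.9529

1. box [0,35]×[0,95]: [(0, 0) (35, 0) (35, 95) (0, 95)]
2. ⊥bis P3·P0 via (26.375,81.3): [(0, 0) (35, 0) (35, 76.6201) (1.1259, 95) (0, 95)]  |A|=3013.6989
3. ⊥bis P3·P1 via (22.41,39.57): [(0, 39.2835) (35, 39.731) (35, 76.6201) (1.1259, 95) (0, 95)]  |A|=1630.9463
4. ⊥bis P3·P2 via (12.36,47.24): [(0, 51.8202) (32.7027, 39.7016) (35, 39.731) (35, 76.6201) (1.1259, 95) (0, 95)]  |A|=1425.9529
5. canonical 6-gon: [(0, 51.8202) (32.7027, 39.7016) (35, 39.731) (35, 76.6201) (1.1259, 95) (0, 95)]
6. shoelace: 1425.9529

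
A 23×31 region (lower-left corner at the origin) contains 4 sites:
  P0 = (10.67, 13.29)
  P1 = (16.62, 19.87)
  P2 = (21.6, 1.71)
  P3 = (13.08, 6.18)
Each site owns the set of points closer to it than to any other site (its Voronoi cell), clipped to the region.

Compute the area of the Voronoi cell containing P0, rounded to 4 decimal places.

Area of P0's cell: 216.6336

1. box [0,23]×[0,31]: [(0, 0) (23, 0) (23, 31) (0, 31)]
2. ⊥bis P0·P1 via (13.645,16.58): [(0, 28.9186) (0, 0) (23, 0) (23, 8.1207)]  |A|=425.9514
3. ⊥bis P0·P2 via (16.135,7.5): [(19.8298, 10.9874) (0, 28.9186) (0, 0) (8.189, 0)]  |A|=331.7121
4. ⊥bis P0·P3 via (11.875,9.735): [(18.6683, 12.0377) (0, 28.9186) (0, 5.7099)]  |A|=216.6336
5. canonical 3-gon: [(18.6683, 12.0377) (0, 28.9186) (0, 5.7099)]
6. shoelace: 216.6336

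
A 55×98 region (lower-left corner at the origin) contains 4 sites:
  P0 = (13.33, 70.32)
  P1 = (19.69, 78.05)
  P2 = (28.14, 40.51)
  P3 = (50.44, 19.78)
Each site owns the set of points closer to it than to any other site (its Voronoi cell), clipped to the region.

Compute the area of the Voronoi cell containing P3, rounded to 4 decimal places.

1. box [0,55]×[0,98]: [(0, 0) (55, 0) (55, 98) (0, 98)]
2. ⊥bis P3·P0 via (31.885,45.05): [(0, 21.6378) (0, 0) (55, 0) (55, 62.0226)]  |A|=2300.6625
3. ⊥bis P3·P1 via (35.065,48.915): [(42.4724, 52.824) (0, 21.6378) (0, 0) (55, 0) (55, 59.435)]  |A|=2284.454
4. ⊥bis P3·P2 via (39.29,30.145): [(11.2673, 0) (55, 0) (55, 47.0448)]  |A|=1028.6978
5. canonical 3-gon: [(11.2673, 0) (55, 0) (55, 47.0448)]
6. shoelace: 1028.6978

Area of P3's cell: 1028.6978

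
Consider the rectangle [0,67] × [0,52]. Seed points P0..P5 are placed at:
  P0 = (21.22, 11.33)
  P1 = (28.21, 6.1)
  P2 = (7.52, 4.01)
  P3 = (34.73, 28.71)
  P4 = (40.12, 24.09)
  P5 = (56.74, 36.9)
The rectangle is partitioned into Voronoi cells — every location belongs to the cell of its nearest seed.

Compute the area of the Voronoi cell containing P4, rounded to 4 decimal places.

1. box [0,67]×[0,52]: [(0, 0) (67, 0) (67, 52) (0, 52)]
2. ⊥bis P4·P0 via (30.67,17.71): [(42.6266, 0) (67, 0) (67, 52) (7.5197, 52)]  |A|=2180.196
3. ⊥bis P4·P1 via (34.165,15.095): [(31.0377, 17.1654) (56.9659, 0) (67, 0) (67, 52) (7.5197, 52)]  |A|=2057.1259
4. ⊥bis P4·P2 via (23.82,14.05): [(31.0377, 17.1654) (56.9659, 0) (67, 0) (67, 52) (7.5197, 52)]  |A|=2057.1259
5. ⊥bis P4·P3 via (37.425,26.4): [(30.3644, 18.1626) (31.0377, 17.1654) (56.9659, 0) (67, 0) (67, 52) (59.3679, 52)]  |A|=1179.9238
6. ⊥bis P4·P5 via (48.43,30.495): [(44.8814, 35.0991) (30.3644, 18.1626) (31.0377, 17.1654) (56.9659, 0) (67, 0) (67, 6.4018)]  |A|=611.1441
7. canonical 6-gon: [(44.8814, 35.0991) (30.3644, 18.1626) (31.0377, 17.1654) (56.9659, 0) (67, 0) (67, 6.4018)]
8. shoelace: 611.1441

Area of P4's cell: 611.1441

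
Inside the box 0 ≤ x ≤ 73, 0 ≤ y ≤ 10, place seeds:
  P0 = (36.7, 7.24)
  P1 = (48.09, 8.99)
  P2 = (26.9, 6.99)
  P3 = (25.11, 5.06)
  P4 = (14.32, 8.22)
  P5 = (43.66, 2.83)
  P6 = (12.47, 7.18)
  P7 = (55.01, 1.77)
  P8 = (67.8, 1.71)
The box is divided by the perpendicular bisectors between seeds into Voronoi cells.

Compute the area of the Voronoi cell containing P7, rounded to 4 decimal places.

Area of P7's cell: 97.3336

1. box [0,73]×[0,10]: [(0, 0) (73, 0) (73, 10) (0, 10)]
2. ⊥bis P7·P0 via (45.855,4.505): [(44.5092, 0) (73, 0) (73, 10) (47.4966, 10)]  |A|=269.9712
3. ⊥bis P7·P1 via (51.55,5.38): [(45.9368, 0) (73, 0) (73, 10) (56.3703, 10)]  |A|=218.4647
4. ⊥bis P7·P2 via (40.955,4.38): [(45.9368, 0) (73, 0) (73, 10) (56.3703, 10)]  |A|=218.4647
5. ⊥bis P7·P3 via (40.06,3.415): [(45.9368, 0) (73, 0) (73, 10) (56.3703, 10)]  |A|=218.4647
6. ⊥bis P7·P4 via (34.665,4.995): [(45.9368, 0) (73, 0) (73, 10) (56.3703, 10)]  |A|=218.4647
7. ⊥bis P7·P5 via (49.335,2.3): [(49.4332, 3.3511) (49.1202, 0) (73, 0) (73, 10) (56.3703, 10)]  |A|=213.1307
8. ⊥bis P7·P6 via (33.74,4.475): [(49.4332, 3.3511) (49.1202, 0) (73, 0) (73, 10) (56.3703, 10)]  |A|=213.1307
9. ⊥bis P7·P8 via (61.405,1.74): [(49.4332, 3.3511) (49.1202, 0) (61.3968, 0) (61.4437, 10) (56.3703, 10)]  |A|=97.3336
10. canonical 5-gon: [(49.4332, 3.3511) (49.1202, 0) (61.3968, 0) (61.4437, 10) (56.3703, 10)]
11. shoelace: 97.3336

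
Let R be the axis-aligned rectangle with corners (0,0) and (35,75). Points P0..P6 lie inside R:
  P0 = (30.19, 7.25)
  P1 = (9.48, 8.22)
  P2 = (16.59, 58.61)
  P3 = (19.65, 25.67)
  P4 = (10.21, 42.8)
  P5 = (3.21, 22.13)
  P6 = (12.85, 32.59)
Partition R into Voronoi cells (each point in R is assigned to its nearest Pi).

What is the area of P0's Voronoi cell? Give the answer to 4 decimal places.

Area of P0's cell: 271.8753

1. box [0,35]×[0,75]: [(0, 0) (35, 0) (35, 75) (0, 75)]
2. ⊥bis P0·P1 via (19.835,7.735): [(19.4727, 0) (35, 0) (35, 75) (22.9855, 75)]  |A|=1032.8166
3. ⊥bis P0·P2 via (23.39,32.93): [(20.9852, 32.2932) (19.4727, 0) (35, 0) (35, 36.0043)]  |A|=503.0089
4. ⊥bis P0·P3 via (24.92,16.46): [(20.1149, 13.7105) (19.4727, 0) (35, 0) (35, 22.2278)]  |A|=271.8753
5. ⊥bis P0·P4 via (20.2,25.025): [(20.1149, 13.7105) (19.4727, 0) (35, 0) (35, 22.2278)]  |A|=271.8753
6. ⊥bis P0·P5 via (16.7,14.69): [(20.1149, 13.7105) (19.4727, 0) (35, 0) (35, 22.2278)]  |A|=271.8753
7. ⊥bis P0·P6 via (21.52,19.92): [(20.1149, 13.7105) (19.4727, 0) (35, 0) (35, 22.2278)]  |A|=271.8753
8. canonical 4-gon: [(20.1149, 13.7105) (19.4727, 0) (35, 0) (35, 22.2278)]
9. shoelace: 271.8753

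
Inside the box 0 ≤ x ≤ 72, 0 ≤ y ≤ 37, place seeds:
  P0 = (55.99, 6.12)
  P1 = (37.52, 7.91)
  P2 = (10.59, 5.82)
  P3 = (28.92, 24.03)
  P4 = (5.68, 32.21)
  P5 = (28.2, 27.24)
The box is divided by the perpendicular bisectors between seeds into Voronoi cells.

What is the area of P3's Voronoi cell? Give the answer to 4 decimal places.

Area of P3's cell: 328.9473

1. box [0,72]×[0,37]: [(0, 0) (72, 0) (72, 37) (0, 37)]
2. ⊥bis P3·P0 via (42.455,15.075): [(0, 0) (32.4811, 0) (56.961, 37) (0, 37)]  |A|=1654.6785
3. ⊥bis P3·P1 via (33.22,15.97): [(0, 0) (3.2855, 0) (48.4081, 24.0729) (56.961, 37) (0, 37)]  |A|=1303.2681
4. ⊥bis P3·P2 via (19.755,14.925): [(0, 34.8102) (23.7408, 10.9129) (48.4081, 24.0729) (56.961, 37) (0, 37)]  |A|=872.1292
5. ⊥bis P3·P4 via (17.3,28.12): [(14.5129, 20.2016) (23.7408, 10.9129) (48.4081, 24.0729) (56.961, 37) (20.4256, 37)]  |A|=684.6808
6. ⊥bis P3·P5 via (28.56,25.635): [(15.3852, 22.6799) (14.5129, 20.2016) (23.7408, 10.9129) (48.4081, 24.0729) (53.0805, 31.1349)]  |A|=328.9473
7. canonical 5-gon: [(15.3852, 22.6799) (14.5129, 20.2016) (23.7408, 10.9129) (48.4081, 24.0729) (53.0805, 31.1349)]
8. shoelace: 328.9473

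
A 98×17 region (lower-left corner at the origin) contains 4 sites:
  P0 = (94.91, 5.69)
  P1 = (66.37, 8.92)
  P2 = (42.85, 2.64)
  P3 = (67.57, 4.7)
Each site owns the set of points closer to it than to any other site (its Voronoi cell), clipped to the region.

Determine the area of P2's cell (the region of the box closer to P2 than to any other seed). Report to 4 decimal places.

Area of P2's cell: 914.9174

1. box [0,98]×[0,17]: [(0, 0) (98, 0) (98, 17) (0, 17)]
2. ⊥bis P2·P0 via (68.88,4.165): [(0, 0) (69.124, 0) (68.128, 17) (0, 17)]  |A|=1166.6425
3. ⊥bis P2·P1 via (54.61,5.78): [(0, 0) (56.1533, 0) (51.6142, 17) (0, 17)]  |A|=916.0236
4. ⊥bis P2·P3 via (55.21,3.67): [(0, 0) (55.5158, 0) (55.2266, 3.4706) (51.6142, 17) (0, 17)]  |A|=914.9174
5. canonical 5-gon: [(0, 0) (55.5158, 0) (55.2266, 3.4706) (51.6142, 17) (0, 17)]
6. shoelace: 914.9174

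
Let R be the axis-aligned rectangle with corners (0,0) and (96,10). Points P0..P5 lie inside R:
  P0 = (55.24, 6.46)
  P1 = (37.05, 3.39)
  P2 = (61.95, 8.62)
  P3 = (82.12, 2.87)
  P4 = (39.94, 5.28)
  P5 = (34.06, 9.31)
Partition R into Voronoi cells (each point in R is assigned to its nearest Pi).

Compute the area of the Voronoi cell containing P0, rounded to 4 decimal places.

Area of P0's cell: 117.5555

1. box [0,96]×[0,10]: [(0, 0) (96, 0) (96, 10) (0, 10)]
2. ⊥bis P0·P1 via (46.145,4.925): [(46.9762, 0) (96, 0) (96, 10) (45.2885, 10)]  |A|=498.6766
3. ⊥bis P0·P2 via (58.595,7.54): [(46.9762, 0) (61.0222, 0) (57.8031, 10) (45.2885, 10)]  |A|=132.803
4. ⊥bis P0·P3 via (68.68,4.665): [(46.9762, 0) (61.0222, 0) (57.8031, 10) (45.2885, 10)]  |A|=132.803
5. ⊥bis P0·P4 via (47.59,5.87): [(48.0427, 0) (61.0222, 0) (57.8031, 10) (47.2715, 10)]  |A|=117.5555
6. ⊥bis P0·P5 via (44.65,7.885): [(48.0427, 0) (61.0222, 0) (57.8031, 10) (47.2715, 10)]  |A|=117.5555
7. canonical 4-gon: [(48.0427, 0) (61.0222, 0) (57.8031, 10) (47.2715, 10)]
8. shoelace: 117.5555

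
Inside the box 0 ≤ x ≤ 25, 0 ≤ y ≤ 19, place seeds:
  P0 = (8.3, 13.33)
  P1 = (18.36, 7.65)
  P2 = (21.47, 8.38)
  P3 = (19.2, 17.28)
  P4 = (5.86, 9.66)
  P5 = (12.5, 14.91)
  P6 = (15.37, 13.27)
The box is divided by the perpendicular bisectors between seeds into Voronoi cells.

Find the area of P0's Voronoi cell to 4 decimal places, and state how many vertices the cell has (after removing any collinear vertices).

1. box [0,25]×[0,19]: [(0, 0) (25, 0) (25, 19) (0, 19)]
2. ⊥bis P0·P1 via (13.33,10.49): [(0, 0) (7.4072, 0) (18.1349, 19) (0, 19)]  |A|=242.6496
3. ⊥bis P0·P2 via (14.885,10.855): [(0, 0) (7.4072, 0) (17.571, 18.0013) (17.9463, 19) (0, 19)]  |A|=242.5555
4. ⊥bis P0·P3 via (13.75,15.305): [(0, 0) (7.4072, 0) (14.6486, 12.8254) (12.411, 19) (0, 19)]  |A|=224.9783
5. ⊥bis P0·P4 via (7.08,11.495): [(0, 16.2021) (12.0368, 8.1995) (14.6486, 12.8254) (12.411, 19) (0, 19)]  |A|=97.0999
6. ⊥bis P0·P5 via (10.4,14.12): [(0, 16.2021) (12.0368, 8.1995) (12.3911, 8.8271) (8.5642, 19) (0, 19)]  |A|=66.0908
7. ⊥bis P0·P6 via (11.835,13.3): [(0, 16.2021) (11.7931, 8.3615) (11.8101, 10.3715) (8.5642, 19) (0, 19)]  |A|=65.3886
8. canonical 5-gon: [(0, 16.2021) (11.7931, 8.3615) (11.8101, 10.3715) (8.5642, 19) (0, 19)]
9. shoelace: 65.3886

Area of P0's cell: 65.3886 (5 vertices)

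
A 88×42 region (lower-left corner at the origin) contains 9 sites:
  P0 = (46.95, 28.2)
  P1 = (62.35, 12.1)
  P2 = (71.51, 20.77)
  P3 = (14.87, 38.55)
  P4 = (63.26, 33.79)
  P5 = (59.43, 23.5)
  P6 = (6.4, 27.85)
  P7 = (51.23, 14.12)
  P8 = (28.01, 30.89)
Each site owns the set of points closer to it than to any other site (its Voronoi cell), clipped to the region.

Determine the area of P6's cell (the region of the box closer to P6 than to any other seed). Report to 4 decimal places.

1. box [0,88]×[0,42]: [(0, 0) (88, 0) (88, 42) (0, 42)]
2. ⊥bis P6·P0 via (26.675,28.025): [(0, 0) (26.9169, 0) (26.5544, 42) (0, 42)]  |A|=1122.8967
3. ⊥bis P6·P1 via (34.375,19.975): [(0, 0) (26.9169, 0) (26.5544, 42) (0, 42)]  |A|=1122.8967
4. ⊥bis P6·P2 via (38.955,24.31): [(0, 0) (26.9169, 0) (26.5544, 42) (0, 42)]  |A|=1122.8967
5. ⊥bis P6·P3 via (10.635,33.2): [(0, 41.6185) (0, 0) (26.9169, 0) (26.7404, 20.4512)]  |A|=831.6887
6. ⊥bis P6·P4 via (34.83,30.82): [(0, 41.6185) (0, 0) (26.9169, 0) (26.7404, 20.4512)]  |A|=831.6887
7. ⊥bis P6·P5 via (32.915,25.675): [(0, 41.6185) (0, 0) (26.9169, 0) (26.7404, 20.4512)]  |A|=831.6887
8. ⊥bis P6·P7 via (28.815,20.985): [(0, 41.6185) (0, 0) (22.388, 0) (26.7928, 14.3821) (26.7404, 20.4512)]  |A|=799.1208
9. ⊥bis P6·P8 via (17.205,29.37): [(17.422, 27.8275) (0, 41.6185) (0, 0) (21.3366, 0)]  |A|=659.4117
10. canonical 4-gon: [(17.422, 27.8275) (0, 41.6185) (0, 0) (21.3366, 0)]
11. shoelace: 659.4117

Area of P6's cell: 659.4117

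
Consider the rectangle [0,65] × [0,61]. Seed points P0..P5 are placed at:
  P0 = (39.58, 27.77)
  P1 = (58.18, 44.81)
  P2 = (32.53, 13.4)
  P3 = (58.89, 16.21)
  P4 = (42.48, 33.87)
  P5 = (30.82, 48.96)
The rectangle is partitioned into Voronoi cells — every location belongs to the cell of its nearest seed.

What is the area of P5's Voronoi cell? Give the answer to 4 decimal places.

1. box [0,65]×[0,61]: [(0, 0) (65, 0) (65, 61) (0, 61)]
2. ⊥bis P5·P0 via (35.2,38.365): [(0, 23.8132) (65, 50.6844) (65, 61) (0, 61)]  |A|=1543.8271
3. ⊥bis P5·P1 via (44.5,46.885): [(0, 23.8132) (43.7434, 41.8969) (46.641, 61) (0, 61)]  |A|=1258.8323
4. ⊥bis P5·P2 via (31.675,31.18): [(0, 29.6568) (15.996, 30.426) (43.7434, 41.8969) (46.641, 61) (0, 61)]  |A|=1212.0952
5. ⊥bis P5·P3 via (44.855,32.585): [(0, 29.6568) (15.996, 30.426) (43.7434, 41.8969) (46.641, 61) (0, 61)]  |A|=1212.0952
6. ⊥bis P5·P4 via (36.65,41.415): [(0, 29.6568) (15.996, 30.426) (29.8295, 36.1448) (44.6023, 47.5598) (46.641, 61) (0, 61)]  |A|=1175.1691
7. canonical 6-gon: [(0, 29.6568) (15.996, 30.426) (29.8295, 36.1448) (44.6023, 47.5598) (46.641, 61) (0, 61)]
8. shoelace: 1175.1691

Area of P5's cell: 1175.1691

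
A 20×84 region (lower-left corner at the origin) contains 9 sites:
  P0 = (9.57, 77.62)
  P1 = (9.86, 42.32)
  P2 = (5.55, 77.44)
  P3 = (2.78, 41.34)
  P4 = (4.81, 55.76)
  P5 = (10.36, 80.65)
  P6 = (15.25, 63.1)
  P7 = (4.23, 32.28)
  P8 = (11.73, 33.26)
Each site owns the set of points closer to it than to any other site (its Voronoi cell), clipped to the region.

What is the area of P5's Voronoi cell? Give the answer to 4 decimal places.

Area of P5's cell: 79.2402

1. box [0,20]×[0,84]: [(0, 0) (20, 0) (20, 84) (0, 84)]
2. ⊥bis P5·P0 via (9.965,79.135): [(0, 81.7331) (20, 76.5186) (20, 84) (0, 84)]  |A|=97.4825
3. ⊥bis P5·P1 via (10.11,61.485): [(0, 81.7331) (20, 76.5186) (20, 84) (0, 84)]  |A|=97.4825
4. ⊥bis P5·P2 via (7.955,79.045): [(7.4589, 79.7884) (20, 76.5186) (20, 84) (4.6482, 84)]  |A|=79.2402
5. ⊥bis P5·P3 via (6.57,60.995): [(7.4589, 79.7884) (20, 76.5186) (20, 84) (4.6482, 84)]  |A|=79.2402
6. ⊥bis P5·P4 via (7.585,68.205): [(7.4589, 79.7884) (20, 76.5186) (20, 84) (4.6482, 84)]  |A|=79.2402
7. ⊥bis P5·P6 via (12.805,71.875): [(7.4589, 79.7884) (20, 76.5186) (20, 84) (4.6482, 84)]  |A|=79.2402
8. ⊥bis P5·P7 via (7.295,56.465): [(7.4589, 79.7884) (20, 76.5186) (20, 84) (4.6482, 84)]  |A|=79.2402
9. ⊥bis P5·P8 via (11.045,56.955): [(7.4589, 79.7884) (20, 76.5186) (20, 84) (4.6482, 84)]  |A|=79.2402
10. canonical 4-gon: [(7.4589, 79.7884) (20, 76.5186) (20, 84) (4.6482, 84)]
11. shoelace: 79.2402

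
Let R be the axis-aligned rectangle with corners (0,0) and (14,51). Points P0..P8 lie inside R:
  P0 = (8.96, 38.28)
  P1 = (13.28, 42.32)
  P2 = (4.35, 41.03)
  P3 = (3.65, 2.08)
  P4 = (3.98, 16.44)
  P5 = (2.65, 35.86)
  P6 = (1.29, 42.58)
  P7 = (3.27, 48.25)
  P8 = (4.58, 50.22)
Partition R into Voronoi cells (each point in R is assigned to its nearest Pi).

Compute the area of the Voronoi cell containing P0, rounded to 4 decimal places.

Area of P0's cell: 93.1380

1. box [0,14]×[0,51]: [(0, 0) (14, 0) (14, 51) (0, 51)]
2. ⊥bis P0·P1 via (11.12,40.3): [(0, 0) (14, 0) (14, 37.2204) (1.1135, 51) (0, 51)]  |A|=625.2147
3. ⊥bis P0·P2 via (6.655,39.655): [(0, 28.4988) (0, 0) (14, 0) (14, 37.2204) (8.6288, 42.9638)]  |A|=523.6611
4. ⊥bis P0·P3 via (6.305,20.18): [(0, 28.4988) (0, 21.1048) (14, 19.0513) (14, 37.2204) (8.6288, 42.9638)]  |A|=242.5683
5. ⊥bis P0·P4 via (6.47,27.36): [(0.1767, 28.795) (14, 25.643) (14, 37.2204) (8.6288, 42.9638)]  |A|=142.3428
6. ⊥bis P0·P5 via (5.805,37.07): [(5.5342, 37.7761) (9.8221, 26.5956) (14, 25.643) (14, 37.2204) (8.6288, 42.9638)]  |A|=93.138
7. ⊥bis P0·P6 via (5.125,40.43): [(5.5342, 37.7761) (9.8221, 26.5956) (14, 25.643) (14, 37.2204) (8.6288, 42.9638)]  |A|=93.138
8. ⊥bis P0·P7 via (6.115,43.265): [(5.5342, 37.7761) (9.8221, 26.5956) (14, 25.643) (14, 37.2204) (8.6288, 42.9638)]  |A|=93.138
9. ⊥bis P0·P8 via (6.77,44.25): [(5.5342, 37.7761) (9.8221, 26.5956) (14, 25.643) (14, 37.2204) (8.6288, 42.9638)]  |A|=93.138
10. canonical 5-gon: [(5.5342, 37.7761) (9.8221, 26.5956) (14, 25.643) (14, 37.2204) (8.6288, 42.9638)]
11. shoelace: 93.138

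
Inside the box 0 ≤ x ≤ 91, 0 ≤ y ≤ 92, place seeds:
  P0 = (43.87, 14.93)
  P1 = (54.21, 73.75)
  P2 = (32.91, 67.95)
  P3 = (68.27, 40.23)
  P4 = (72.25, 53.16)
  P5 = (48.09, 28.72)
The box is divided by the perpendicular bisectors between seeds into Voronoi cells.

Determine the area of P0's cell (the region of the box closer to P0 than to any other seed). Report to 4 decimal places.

Area of P0's cell: 1861.0350

1. box [0,91]×[0,92]: [(0, 0) (91, 0) (91, 92) (0, 92)]
2. ⊥bis P0·P1 via (49.04,44.34): [(0, 52.9608) (0, 0) (91, 0) (91, 36.9638)]  |A|=4091.5692
3. ⊥bis P0·P2 via (38.39,41.44): [(50.8661, 44.019) (0, 33.5042) (0, 0) (91, 0) (91, 36.9638)]  |A|=3596.7301
4. ⊥bis P0·P3 via (56.07,27.58): [(41.1147, 42.0032) (0, 33.5042) (0, 0) (84.6673, 0)]  |A|=2466.9096
5. ⊥bis P0·P4 via (58.06,34.045): [(41.1147, 42.0032) (0, 33.5042) (0, 0) (84.6673, 0)]  |A|=2466.9096
6. ⊥bis P0·P5 via (45.98,21.825): [(69.5005, 14.6273) (4.6642, 34.4684) (0, 33.5042) (0, 0) (84.6673, 0)]  |A|=1861.035
7. canonical 5-gon: [(69.5005, 14.6273) (4.6642, 34.4684) (0, 33.5042) (0, 0) (84.6673, 0)]
8. shoelace: 1861.035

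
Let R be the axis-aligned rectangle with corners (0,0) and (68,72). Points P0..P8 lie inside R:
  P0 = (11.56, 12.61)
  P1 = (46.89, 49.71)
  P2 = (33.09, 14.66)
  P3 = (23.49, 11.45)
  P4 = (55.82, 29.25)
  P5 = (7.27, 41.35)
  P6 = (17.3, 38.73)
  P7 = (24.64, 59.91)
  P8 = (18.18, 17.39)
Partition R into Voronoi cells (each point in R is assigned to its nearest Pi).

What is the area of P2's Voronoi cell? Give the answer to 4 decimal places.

1. box [0,68]×[0,72]: [(0, 0) (68, 0) (68, 72) (0, 72)]
2. ⊥bis P2·P0 via (22.325,13.635): [(23.6233, 0) (68, 0) (68, 72) (16.7677, 72)]  |A|=3441.9244
3. ⊥bis P2·P1 via (39.99,32.185): [(19.8019, 40.1335) (23.6233, 0) (68, 0) (68, 21.1568)]  |A|=1400.356
4. ⊥bis P2·P3 via (28.29,13.055): [(19.8019, 40.1335) (20.0274, 37.7656) (32.6553, 0) (68, 0) (68, 21.1568)]  |A|=1229.8064
5. ⊥bis P2·P4 via (44.455,21.955): [(37.1778, 33.2922) (19.8019, 40.1335) (20.0274, 37.7656) (32.6553, 0) (58.5475, 0)]  |A|=746.4104
6. ⊥bis P2·P5 via (20.18,28.005): [(37.1778, 33.2922) (28.9813, 36.5194) (22.5307, 30.2791) (32.6553, 0) (58.5475, 0)]  |A|=703.9929
7. ⊥bis P2·P6 via (25.195,26.695): [(37.1778, 33.2922) (35.9741, 33.7661) (23.9928, 25.9064) (32.6553, 0) (58.5475, 0)]  |A|=641.3528
8. ⊥bis P2·P7 via (28.865,37.285): [(37.1778, 33.2922) (35.9741, 33.7661) (23.9928, 25.9064) (32.6553, 0) (58.5475, 0)]  |A|=641.3528
9. ⊥bis P2·P8 via (25.635,16.025): [(37.1778, 33.2922) (35.9741, 33.7661) (27.9154, 28.4796) (26.223, 19.2366) (32.6553, 0) (58.5475, 0)]  |A|=625.4019
10. canonical 6-gon: [(37.1778, 33.2922) (35.9741, 33.7661) (27.9154, 28.4796) (26.223, 19.2366) (32.6553, 0) (58.5475, 0)]
11. shoelace: 625.4019

Area of P2's cell: 625.4019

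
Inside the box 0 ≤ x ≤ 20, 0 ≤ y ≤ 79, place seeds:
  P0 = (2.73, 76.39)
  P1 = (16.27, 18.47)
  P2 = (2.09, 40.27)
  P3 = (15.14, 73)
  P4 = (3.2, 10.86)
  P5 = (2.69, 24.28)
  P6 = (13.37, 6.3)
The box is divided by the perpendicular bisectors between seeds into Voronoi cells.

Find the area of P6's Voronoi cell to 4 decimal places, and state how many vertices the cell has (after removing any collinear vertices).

Area of P6's cell: 157.6616 (4 vertices)

1. box [0,20]×[0,79]: [(0, 0) (20, 0) (20, 79) (0, 79)]
2. ⊥bis P6·P0 via (8.05,41.345): [(0, 40.123) (0, 0) (20, 0) (20, 43.1591)]  |A|=832.8204
3. ⊥bis P6·P1 via (14.82,12.385): [(0, 15.9165) (0, 0) (20, 0) (20, 11.1507)]  |A|=270.6712
4. ⊥bis P6·P2 via (7.73,23.285): [(0, 15.9165) (0, 0) (20, 0) (20, 11.1507)]  |A|=270.6712
5. ⊥bis P6·P3 via (14.255,39.65): [(0, 15.9165) (0, 0) (20, 0) (20, 11.1507)]  |A|=270.6712
6. ⊥bis P6·P4 via (8.285,8.58): [(10.4572, 13.4246) (4.4379, 0) (20, 0) (20, 11.1507)]  |A|=157.6616
7. ⊥bis P6·P5 via (8.03,15.29): [(10.4572, 13.4246) (4.4379, 0) (20, 0) (20, 11.1507)]  |A|=157.6616
8. canonical 4-gon: [(10.4572, 13.4246) (4.4379, 0) (20, 0) (20, 11.1507)]
9. shoelace: 157.6616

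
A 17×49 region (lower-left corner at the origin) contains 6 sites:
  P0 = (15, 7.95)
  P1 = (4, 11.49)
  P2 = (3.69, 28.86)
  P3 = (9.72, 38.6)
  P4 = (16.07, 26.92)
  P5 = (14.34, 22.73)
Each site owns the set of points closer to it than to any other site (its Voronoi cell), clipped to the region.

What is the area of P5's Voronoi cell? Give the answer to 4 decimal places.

Area of P5's cell: 94.2915

1. box [0,17]×[0,49]: [(0, 0) (17, 0) (17, 49) (0, 49)]
2. ⊥bis P5·P0 via (14.67,15.34): [(0, 14.6849) (17, 15.444) (17, 49) (0, 49)]  |A|=576.9039
3. ⊥bis P5·P1 via (9.17,17.11): [(0, 25.5457) (11.2596, 15.1877) (17, 15.444) (17, 49) (0, 49)]  |A|=515.7595
4. ⊥bis P5·P2 via (9.015,25.795): [(5.8003, 20.2099) (11.2596, 15.1877) (17, 15.444) (17, 39.6678)]  |A|=150.7639
5. ⊥bis P5·P3 via (12.03,30.665): [(11.7755, 30.5909) (5.8003, 20.2099) (11.2596, 15.1877) (17, 15.444) (17, 32.1118)]  |A|=131.0257
6. ⊥bis P5·P4 via (15.205,24.825): [(9.7525, 27.0763) (5.8003, 20.2099) (11.2596, 15.1877) (17, 15.444) (17, 24.0839)]  |A|=94.2915
7. canonical 5-gon: [(9.7525, 27.0763) (5.8003, 20.2099) (11.2596, 15.1877) (17, 15.444) (17, 24.0839)]
8. shoelace: 94.2915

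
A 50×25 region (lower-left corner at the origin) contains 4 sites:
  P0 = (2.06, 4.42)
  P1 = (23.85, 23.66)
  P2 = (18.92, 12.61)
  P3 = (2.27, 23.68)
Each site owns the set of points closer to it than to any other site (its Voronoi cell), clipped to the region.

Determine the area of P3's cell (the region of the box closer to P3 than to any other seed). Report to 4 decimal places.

Area of P3's cell: 122.9188

1. box [0,50]×[0,25]: [(0, 0) (50, 0) (50, 25) (0, 25)]
2. ⊥bis P3·P0 via (2.165,14.05): [(0, 14.0736) (50, 13.5284) (50, 25) (0, 25)]  |A|=559.949
3. ⊥bis P3·P1 via (13.06,23.67): [(0, 14.0736) (13.051, 13.9313) (13.0612, 25) (0, 25)]  |A|=143.5854
4. ⊥bis P3·P2 via (10.595,18.145): [(0, 14.0736) (7.8313, 13.9882) (13.0583, 21.85) (13.0612, 25) (0, 25)]  |A|=122.9188
5. canonical 5-gon: [(0, 14.0736) (7.8313, 13.9882) (13.0583, 21.85) (13.0612, 25) (0, 25)]
6. shoelace: 122.9188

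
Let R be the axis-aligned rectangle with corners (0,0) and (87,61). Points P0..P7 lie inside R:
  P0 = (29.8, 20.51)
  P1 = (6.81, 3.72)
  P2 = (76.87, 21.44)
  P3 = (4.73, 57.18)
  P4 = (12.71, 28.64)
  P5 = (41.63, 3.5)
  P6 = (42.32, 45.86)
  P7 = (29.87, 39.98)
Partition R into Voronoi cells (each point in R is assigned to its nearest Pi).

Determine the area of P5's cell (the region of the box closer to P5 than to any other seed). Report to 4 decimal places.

1. box [0,87]×[0,61]: [(0, 0) (87, 0) (87, 61) (0, 61)]
2. ⊥bis P5·P0 via (35.715,12.005): [(18.4534, 0) (87, 0) (87, 47.6723)]  |A|=1633.8893
3. ⊥bis P5·P1 via (24.22,3.61): [(24.2225, 4.0123) (24.1972, 0) (87, 0) (87, 47.6723)]  |A|=1622.3663
4. ⊥bis P5·P2 via (59.25,12.47): [(53.271, 24.2147) (24.2225, 4.0123) (24.1972, 0) (65.5982, 0)]  |A|=559.2769
5. ⊥bis P5·P3 via (23.18,30.34): [(53.271, 24.2147) (24.2225, 4.0123) (24.1972, 0) (65.5982, 0)]  |A|=559.2769
6. ⊥bis P5·P4 via (27.17,16.07): [(53.271, 24.2147) (24.2225, 4.0123) (24.1972, 0) (65.5982, 0)]  |A|=559.2769
7. ⊥bis P5·P6 via (41.975,24.68): [(53.271, 24.2147) (24.2225, 4.0123) (24.1972, 0) (65.5982, 0)]  |A|=559.2769
8. ⊥bis P5·P7 via (35.75,21.74): [(53.271, 24.2147) (24.2225, 4.0123) (24.1972, 0) (65.5982, 0)]  |A|=559.2769
9. canonical 4-gon: [(53.271, 24.2147) (24.2225, 4.0123) (24.1972, 0) (65.5982, 0)]
10. shoelace: 559.2769

Area of P5's cell: 559.2769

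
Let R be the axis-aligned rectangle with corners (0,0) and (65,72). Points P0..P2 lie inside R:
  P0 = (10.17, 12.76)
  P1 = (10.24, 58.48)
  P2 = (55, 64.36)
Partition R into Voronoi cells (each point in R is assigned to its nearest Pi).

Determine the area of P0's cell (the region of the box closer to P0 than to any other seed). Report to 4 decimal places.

Area of P0's cell: 1948.7591

1. box [0,65]×[0,72]: [(0, 0) (65, 0) (65, 72) (0, 72)]
2. ⊥bis P0·P1 via (10.205,35.62): [(0, 35.6356) (0, 0) (65, 0) (65, 35.5361)]  |A|=2313.0812
3. ⊥bis P0·P2 via (32.585,38.56): [(36.0145, 35.5805) (0, 35.6356) (0, 0) (65, 0) (65, 10.3979)]  |A|=1948.7591
4. canonical 5-gon: [(36.0145, 35.5805) (0, 35.6356) (0, 0) (65, 0) (65, 10.3979)]
5. shoelace: 1948.7591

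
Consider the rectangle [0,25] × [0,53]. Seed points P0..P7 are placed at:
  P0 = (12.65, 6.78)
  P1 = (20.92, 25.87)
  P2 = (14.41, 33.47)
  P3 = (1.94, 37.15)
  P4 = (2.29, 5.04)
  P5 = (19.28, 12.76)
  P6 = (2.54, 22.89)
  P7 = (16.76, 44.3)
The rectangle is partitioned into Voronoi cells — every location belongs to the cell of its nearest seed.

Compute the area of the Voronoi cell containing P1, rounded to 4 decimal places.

Area of P1's cell: 141.1547

1. box [0,25]×[0,53]: [(0, 0) (25, 0) (25, 53) (0, 53)]
2. ⊥bis P1·P0 via (16.785,16.325): [(0, 23.5964) (25, 12.7662) (25, 53) (0, 53)]  |A|=870.4673
3. ⊥bis P1·P2 via (17.665,29.67): [(7.0228, 20.5541) (25, 12.7662) (25, 35.953)]  |A|=208.4174
4. ⊥bis P1·P3 via (11.43,31.51): [(7.0228, 20.5541) (25, 12.7662) (25, 35.953)]  |A|=208.4174
5. ⊥bis P1·P4 via (11.605,15.455): [(7.0228, 20.5541) (25, 12.7662) (25, 35.953)]  |A|=208.4174
6. ⊥bis P1·P5 via (20.1,19.315): [(7.427, 20.9003) (25, 18.702) (25, 35.953)]  |A|=151.5758
7. ⊥bis P1·P6 via (11.73,24.38): [(11.7006, 24.5611) (12.3949, 20.2789) (25, 18.702) (25, 35.953)]  |A|=141.1547
8. ⊥bis P1·P7 via (18.84,35.085): [(11.7006, 24.5611) (12.3949, 20.2789) (25, 18.702) (25, 35.953)]  |A|=141.1547
9. canonical 4-gon: [(11.7006, 24.5611) (12.3949, 20.2789) (25, 18.702) (25, 35.953)]
10. shoelace: 141.1547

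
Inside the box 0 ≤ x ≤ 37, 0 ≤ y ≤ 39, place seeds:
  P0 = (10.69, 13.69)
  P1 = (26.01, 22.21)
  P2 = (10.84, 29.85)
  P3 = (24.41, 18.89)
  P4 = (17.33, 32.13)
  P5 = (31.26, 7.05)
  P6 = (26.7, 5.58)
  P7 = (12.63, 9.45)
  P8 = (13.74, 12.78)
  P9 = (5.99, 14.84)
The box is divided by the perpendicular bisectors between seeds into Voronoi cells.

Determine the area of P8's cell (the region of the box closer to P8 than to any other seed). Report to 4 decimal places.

1. box [0,37]×[0,39]: [(0, 0) (37, 0) (37, 39) (0, 39)]
2. ⊥bis P8·P0 via (12.215,13.235): [(8.2662, 0) (37, 0) (37, 39) (19.9023, 39)]  |A|=893.715
3. ⊥bis P8·P1 via (19.875,17.495): [(15.2727, 23.4834) (8.2662, 0) (33.3206, 0)]  |A|=294.181
4. ⊥bis P8·P2 via (12.29,21.315): [(16.4023, 22.0136) (14.7505, 21.733) (8.2662, 0) (33.3206, 0)]  |A|=292.8087
5. ⊥bis P8·P3 via (19.075,15.835): [(15.6136, 21.8796) (14.7505, 21.733) (8.2662, 0) (28.1427, 0)]  |A|=226.349
6. ⊥bis P8·P4 via (15.535,22.455): [(15.6136, 21.8796) (14.7505, 21.733) (8.2662, 0) (28.1427, 0)]  |A|=226.349
7. ⊥bis P8·P5 via (22.5,9.915): [(22.4873, 9.8761) (15.6136, 21.8796) (14.7505, 21.733) (8.2662, 0) (19.2573, 0)]  |A|=182.4725
8. ⊥bis P8·P6 via (20.22,9.18): [(21.5328, 11.543) (15.6136, 21.8796) (14.7505, 21.733) (8.2662, 0) (15.12, 0)]  |A|=151.189
9. ⊥bis P8·P7 via (13.185,11.115): [(20.0278, 8.8341) (21.5328, 11.543) (15.6136, 21.8796) (14.7505, 21.733) (11.7274, 11.6009)]  |A|=67.9815
10. ⊥bis P8·P9 via (9.865,13.81): [(20.0278, 8.8341) (21.5328, 11.543) (15.6136, 21.8796) (14.7505, 21.733) (11.7274, 11.6009)]  |A|=67.9815
11. canonical 5-gon: [(20.0278, 8.8341) (21.5328, 11.543) (15.6136, 21.8796) (14.7505, 21.733) (11.7274, 11.6009)]
12. shoelace: 67.9815

Area of P8's cell: 67.9815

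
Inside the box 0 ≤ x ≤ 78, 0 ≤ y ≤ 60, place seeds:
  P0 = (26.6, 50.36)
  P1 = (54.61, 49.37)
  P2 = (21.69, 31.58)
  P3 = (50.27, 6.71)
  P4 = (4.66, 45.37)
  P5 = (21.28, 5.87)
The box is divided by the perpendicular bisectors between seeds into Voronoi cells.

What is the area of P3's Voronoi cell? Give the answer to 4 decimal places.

1. box [0,78]×[0,60]: [(0, 0) (78, 0) (78, 60) (0, 60)]
2. ⊥bis P3·P0 via (38.435,28.535): [(0, 7.6929) (0, 0) (78, 0) (78, 49.9898)]  |A|=2249.6278
3. ⊥bis P3·P1 via (52.44,28.04): [(39.8788, 29.3179) (0, 7.6929) (0, 0) (78, 0) (78, 25.4397)]  |A|=1781.6864
4. ⊥bis P3·P2 via (35.98,19.145): [(44.4295, 28.8549) (19.3202, 0) (78, 0) (78, 25.4397)]  |A|=1273.612
5. ⊥bis P3·P4 via (27.465,26.04): [(44.4295, 28.8549) (19.3202, 0) (78, 0) (78, 25.4397)]  |A|=1273.612
6. ⊥bis P3·P5 via (35.775,6.29): [(44.4295, 28.8549) (35.4211, 18.5028) (35.9573, 0) (78, 0) (78, 25.4397)]  |A|=1119.6966
7. canonical 5-gon: [(44.4295, 28.8549) (35.4211, 18.5028) (35.9573, 0) (78, 0) (78, 25.4397)]
8. shoelace: 1119.6966

Area of P3's cell: 1119.6966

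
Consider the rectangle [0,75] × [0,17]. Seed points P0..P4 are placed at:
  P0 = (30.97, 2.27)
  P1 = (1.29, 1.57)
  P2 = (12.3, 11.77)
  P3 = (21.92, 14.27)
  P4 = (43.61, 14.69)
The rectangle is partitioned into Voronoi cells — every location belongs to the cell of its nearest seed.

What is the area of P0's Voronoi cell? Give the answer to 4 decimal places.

Area of P0's cell: 192.7065

1. box [0,75]×[0,17]: [(0, 0) (75, 0) (75, 17) (0, 17)]
2. ⊥bis P0·P1 via (16.13,1.92): [(16.1753, 0) (75, 0) (75, 17) (15.7743, 17)]  |A|=1003.4282
3. ⊥bis P0·P2 via (21.635,7.02): [(18.063, 0) (75, 0) (75, 17) (26.7132, 17)]  |A|=894.4026
4. ⊥bis P0·P3 via (26.445,8.27): [(19.6719, 3.1619) (18.063, 0) (75, 0) (75, 17) (38.0207, 17)]  |A|=816.1657
5. ⊥bis P0·P4 via (37.29,8.48): [(32.7926, 13.0571) (19.6719, 3.1619) (18.063, 0) (45.6224, 0)]  |A|=192.7065
6. canonical 4-gon: [(32.7926, 13.0571) (19.6719, 3.1619) (18.063, 0) (45.6224, 0)]
7. shoelace: 192.7065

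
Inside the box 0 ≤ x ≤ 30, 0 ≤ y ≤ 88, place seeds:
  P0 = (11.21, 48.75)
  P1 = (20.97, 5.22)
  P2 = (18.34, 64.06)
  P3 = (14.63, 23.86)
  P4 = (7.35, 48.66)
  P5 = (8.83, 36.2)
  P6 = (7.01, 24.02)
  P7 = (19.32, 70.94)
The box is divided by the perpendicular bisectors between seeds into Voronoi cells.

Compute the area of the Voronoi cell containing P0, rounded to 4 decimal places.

1. box [0,30]×[0,88]: [(0, 0) (30, 0) (30, 88) (0, 88)]
2. ⊥bis P0·P1 via (16.09,26.985): [(0, 23.3774) (30, 30.1038) (30, 88) (0, 88)]  |A|=1837.7818
3. ⊥bis P0·P2 via (14.775,56.405): [(0, 63.2858) (0, 23.3774) (30, 30.1038) (30, 49.3146)]  |A|=886.7882
4. ⊥bis P0·P3 via (12.92,36.305): [(0, 63.2858) (0, 34.5297) (30, 38.6519) (30, 49.3146)]  |A|=591.2824
5. ⊥bis P0·P4 via (9.28,48.705): [(9.0382, 59.0767) (9.5798, 35.846) (30, 38.6519) (30, 49.3146)]  |A|=349.7019
6. ⊥bis P0·P5 via (10.02,42.475): [(9.0382, 59.0767) (9.4226, 42.5883) (30, 38.686) (30, 49.3146)]  |A|=280.2916
7. ⊥bis P0·P6 via (9.11,36.385): [(9.0382, 59.0767) (9.4226, 42.5883) (30, 38.686) (30, 49.3146)]  |A|=280.2916
8. ⊥bis P0·P7 via (15.265,59.845): [(9.0382, 59.0767) (9.4226, 42.5883) (30, 38.686) (30, 49.3146)]  |A|=280.2916
9. canonical 4-gon: [(9.0382, 59.0767) (9.4226, 42.5883) (30, 38.686) (30, 49.3146)]
10. shoelace: 280.2916

Area of P0's cell: 280.2916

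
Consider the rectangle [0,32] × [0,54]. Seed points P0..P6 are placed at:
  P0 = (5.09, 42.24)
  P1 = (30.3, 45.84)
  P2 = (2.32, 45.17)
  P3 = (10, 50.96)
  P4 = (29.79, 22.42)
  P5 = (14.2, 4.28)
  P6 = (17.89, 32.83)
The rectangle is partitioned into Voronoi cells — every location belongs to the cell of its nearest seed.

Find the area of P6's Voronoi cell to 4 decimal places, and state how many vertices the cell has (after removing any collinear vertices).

1. box [0,32]×[0,54]: [(0, 0) (32, 0) (32, 54) (0, 54)]
2. ⊥bis P6·P0 via (11.49,37.535): [(0, 21.9057) (0, 0) (32, 0) (32, 54) (23.5943, 54)]  |A|=1349.3776
3. ⊥bis P6·P1 via (24.095,39.335): [(17.4636, 45.6606) (0, 21.9057) (0, 0) (32, 0) (32, 31.7946)]  |A|=1152.9347
4. ⊥bis P6·P2 via (10.105,39): [(17.4636, 45.6606) (0, 21.9057) (0, 0) (32, 0) (32, 31.7946)]  |A|=1152.9347
5. ⊥bis P6·P3 via (13.945,41.895): [(19.0721, 44.1263) (15.0482, 42.3751) (0, 21.9057) (0, 0) (32, 0) (32, 31.7946)]  |A|=1148.4394
6. ⊥bis P6·P4 via (23.84,27.625): [(29.5401, 34.141) (19.0721, 44.1263) (15.0482, 42.3751) (0, 21.9057) (0, 0.3727)]  |A|=557.5728
7. ⊥bis P6·P5 via (16.045,18.555): [(15.9198, 18.5712) (29.5401, 34.141) (19.0721, 44.1263) (15.0482, 42.3751) (0, 21.9057) (0, 20.6288)]  |A|=396.3367
8. canonical 6-gon: [(15.9198, 18.5712) (29.5401, 34.141) (19.0721, 44.1263) (15.0482, 42.3751) (0, 21.9057) (0, 20.6288)]
9. shoelace: 396.3367

Area of P6's cell: 396.3367 (6 vertices)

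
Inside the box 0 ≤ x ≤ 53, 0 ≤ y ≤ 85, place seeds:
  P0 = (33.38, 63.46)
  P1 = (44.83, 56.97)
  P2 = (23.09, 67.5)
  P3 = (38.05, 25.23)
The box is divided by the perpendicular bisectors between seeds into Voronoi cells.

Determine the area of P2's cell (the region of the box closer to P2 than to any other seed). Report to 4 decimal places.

Area of P2's cell: 1239.4039

1. box [0,53]×[0,85]: [(0, 0) (53, 0) (53, 85) (0, 85)]
2. ⊥bis P2·P0 via (28.235,65.48): [(0, 0) (2.5266, 0) (35.8988, 85) (0, 85)]  |A|=1633.0817
3. ⊥bis P2·P1 via (33.96,62.235): [(0, 0) (2.5266, 0) (35.8988, 85) (0, 85)]  |A|=1633.0817
4. ⊥bis P2·P3 via (30.57,46.365): [(0, 35.5458) (19.1423, 42.3206) (35.8988, 85) (0, 85)]  |A|=1239.4039
5. canonical 4-gon: [(0, 35.5458) (19.1423, 42.3206) (35.8988, 85) (0, 85)]
6. shoelace: 1239.4039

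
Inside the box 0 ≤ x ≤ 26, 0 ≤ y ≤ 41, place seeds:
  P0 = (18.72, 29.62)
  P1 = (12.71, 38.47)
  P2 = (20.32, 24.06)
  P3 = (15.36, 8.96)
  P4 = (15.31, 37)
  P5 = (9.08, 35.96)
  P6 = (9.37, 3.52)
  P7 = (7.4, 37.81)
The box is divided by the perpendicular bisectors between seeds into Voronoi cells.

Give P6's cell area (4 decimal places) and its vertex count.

Area of P6's cell: 178.9968 (4 vertices)

1. box [0,26]×[0,41]: [(0, 0) (26, 0) (26, 41) (0, 41)]
2. ⊥bis P6·P0 via (14.045,16.57): [(0, 21.6014) (0, 0) (26, 0) (26, 12.2873)]  |A|=440.5533
3. ⊥bis P6·P1 via (11.04,20.995): [(0, 21.6014) (0, 0) (26, 0) (26, 12.2873)]  |A|=440.5533
4. ⊥bis P6·P2 via (14.845,13.79): [(0.5862, 21.3914) (0, 21.6014) (0, 0) (26, 0) (26, 7.8432)]  |A|=384.0831
5. ⊥bis P6·P3 via (12.365,6.24): [(0, 19.8551) (0, 0) (18.032, 0)]  |A|=179.0144
6. ⊥bis P6·P4 via (12.34,20.26): [(0, 19.8551) (0, 0) (18.032, 0)]  |A|=179.0144
7. ⊥bis P6·P5 via (9.225,19.74): [(0.178, 19.6591) (0, 19.6575) (0, 0) (18.032, 0)]  |A|=178.9968
8. ⊥bis P6·P7 via (8.385,20.665): [(0.178, 19.6591) (0, 19.6575) (0, 0) (18.032, 0)]  |A|=178.9968
9. canonical 4-gon: [(0.178, 19.6591) (0, 19.6575) (0, 0) (18.032, 0)]
10. shoelace: 178.9968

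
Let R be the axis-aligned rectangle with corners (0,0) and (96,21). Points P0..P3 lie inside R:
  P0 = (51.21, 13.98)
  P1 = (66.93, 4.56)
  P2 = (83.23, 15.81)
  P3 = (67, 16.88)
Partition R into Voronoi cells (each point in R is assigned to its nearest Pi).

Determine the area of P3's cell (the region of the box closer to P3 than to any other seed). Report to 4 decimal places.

1. box [0,96]×[0,21]: [(0, 0) (96, 0) (96, 21) (0, 21)]
2. ⊥bis P3·P0 via (59.105,15.43): [(61.9389, 0) (96, 0) (96, 21) (58.082, 21)]  |A|=755.7806
3. ⊥bis P3·P1 via (66.965,10.72): [(59.9627, 10.7598) (96, 10.555) (96, 21) (58.082, 21)]  |A|=382.3483
4. ⊥bis P3·P2 via (75.115,16.345): [(59.9627, 10.7598) (74.7412, 10.6758) (75.4219, 21) (58.082, 21)]  |A|=165.0987
5. canonical 4-gon: [(59.9627, 10.7598) (74.7412, 10.6758) (75.4219, 21) (58.082, 21)]
6. shoelace: 165.0987

Area of P3's cell: 165.0987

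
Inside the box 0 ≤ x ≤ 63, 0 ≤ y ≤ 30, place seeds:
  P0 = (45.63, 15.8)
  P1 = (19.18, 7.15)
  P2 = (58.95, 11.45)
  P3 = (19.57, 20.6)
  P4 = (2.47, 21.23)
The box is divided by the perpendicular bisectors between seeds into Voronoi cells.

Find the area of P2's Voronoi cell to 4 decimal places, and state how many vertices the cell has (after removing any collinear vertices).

1. box [0,63]×[0,30]: [(0, 0) (63, 0) (63, 30) (0, 30)]
2. ⊥bis P2·P0 via (52.29,13.625): [(47.8404, 0) (63, 0) (63, 30) (57.6377, 30)]  |A|=307.8287
3. ⊥bis P2·P1 via (39.065,9.3): [(47.8404, 0) (63, 0) (63, 30) (57.6377, 30)]  |A|=307.8287
4. ⊥bis P2·P3 via (39.26,16.025): [(47.8404, 0) (63, 0) (63, 30) (57.6377, 30)]  |A|=307.8287
5. ⊥bis P2·P4 via (30.71,16.34): [(47.8404, 0) (63, 0) (63, 30) (57.6377, 30)]  |A|=307.8287
6. canonical 4-gon: [(47.8404, 0) (63, 0) (63, 30) (57.6377, 30)]
7. shoelace: 307.8287

Area of P2's cell: 307.8287 (4 vertices)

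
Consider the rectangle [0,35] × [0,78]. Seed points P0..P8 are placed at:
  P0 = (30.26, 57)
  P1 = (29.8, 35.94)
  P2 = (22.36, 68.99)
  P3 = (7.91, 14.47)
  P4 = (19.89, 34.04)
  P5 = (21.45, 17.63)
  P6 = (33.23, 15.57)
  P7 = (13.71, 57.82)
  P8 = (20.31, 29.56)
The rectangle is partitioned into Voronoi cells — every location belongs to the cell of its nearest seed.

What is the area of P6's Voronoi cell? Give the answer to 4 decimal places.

1. box [0,35]×[0,78]: [(0, 0) (35, 0) (35, 78) (0, 78)]
2. ⊥bis P6·P0 via (31.745,36.285): [(0, 34.0093) (0, 0) (35, 0) (35, 36.5183)]  |A|=1234.2336
3. ⊥bis P6·P1 via (31.515,25.755): [(0, 20.4484) (0, 0) (35, 0) (35, 26.3418)]  |A|=818.828
4. ⊥bis P6·P2 via (27.795,42.28): [(0, 20.4484) (0, 0) (35, 0) (35, 26.3418)]  |A|=818.828
5. ⊥bis P6·P3 via (20.57,15.02): [(20.1865, 23.8475) (21.2225, 0) (35, 0) (35, 26.3418)]  |A|=359.3861
6. ⊥bis P6·P4 via (26.56,24.805): [(26.7688, 24.9558) (20.3401, 20.3126) (21.2225, 0) (35, 0) (35, 26.3418)]  |A|=347.6674
7. ⊥bis P6·P5 via (27.34,16.6): [(28.8629, 25.3084) (24.4371, 0) (35, 0) (35, 26.3418)]  |A|=214.4966
8. ⊥bis P6·P7 via (23.47,36.695): [(28.8629, 25.3084) (24.4371, 0) (35, 0) (35, 26.3418)]  |A|=214.4966
9. ⊥bis P6·P8 via (26.77,22.565): [(29.9364, 25.4892) (28.6938, 24.3417) (24.4371, 0) (35, 0) (35, 26.3418)]  |A|=213.993
10. canonical 5-gon: [(29.9364, 25.4892) (28.6938, 24.3417) (24.4371, 0) (35, 0) (35, 26.3418)]
11. shoelace: 213.993

Area of P6's cell: 213.9930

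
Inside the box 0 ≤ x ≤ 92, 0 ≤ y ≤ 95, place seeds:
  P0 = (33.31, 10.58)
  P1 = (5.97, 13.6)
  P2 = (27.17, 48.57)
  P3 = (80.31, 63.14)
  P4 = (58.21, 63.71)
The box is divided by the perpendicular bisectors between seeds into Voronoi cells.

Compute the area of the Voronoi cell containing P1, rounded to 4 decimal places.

1. box [0,92]×[0,95]: [(0, 0) (92, 0) (92, 95) (0, 95)]
2. ⊥bis P1·P0 via (19.64,12.09): [(0, 0) (18.3045, 0) (28.7983, 95) (0, 95)]  |A|=2237.3848
3. ⊥bis P1·P2 via (16.57,31.085): [(0, 41.1303) (0, 0) (18.3045, 0) (21.4138, 28.1485)]  |A|=698.0012
4. ⊥bis P1·P3 via (43.14,38.37): [(0, 41.1303) (0, 0) (18.3045, 0) (21.4138, 28.1485)]  |A|=698.0012
5. ⊥bis P1·P4 via (32.09,38.655): [(0, 41.1303) (0, 0) (18.3045, 0) (21.4138, 28.1485)]  |A|=698.0012
6. canonical 4-gon: [(0, 41.1303) (0, 0) (18.3045, 0) (21.4138, 28.1485)]
7. shoelace: 698.0012

Area of P1's cell: 698.0012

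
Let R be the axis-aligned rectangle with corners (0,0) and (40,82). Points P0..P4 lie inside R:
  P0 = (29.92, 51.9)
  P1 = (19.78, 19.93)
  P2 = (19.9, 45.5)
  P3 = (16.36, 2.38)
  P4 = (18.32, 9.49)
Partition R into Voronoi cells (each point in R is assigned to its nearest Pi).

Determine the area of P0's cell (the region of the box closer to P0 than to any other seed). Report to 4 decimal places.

Area of P0's cell: 1020.2991

1. box [0,40]×[0,82]: [(0, 0) (40, 0) (40, 82) (0, 82)]
2. ⊥bis P0·P1 via (24.85,35.915): [(0, 43.7967) (40, 31.1098) (40, 82) (0, 82)]  |A|=1781.8686
3. ⊥bis P0·P2 via (24.91,48.7): [(35.1659, 32.6431) (40, 31.1098) (40, 82) (3.6405, 82)]  |A|=1020.2991
4. ⊥bis P0·P3 via (23.14,27.14): [(35.1659, 32.6431) (40, 31.1098) (40, 82) (3.6405, 82)]  |A|=1020.2991
5. ⊥bis P0·P4 via (24.12,30.695): [(35.1659, 32.6431) (40, 31.1098) (40, 82) (3.6405, 82)]  |A|=1020.2991
6. canonical 4-gon: [(35.1659, 32.6431) (40, 31.1098) (40, 82) (3.6405, 82)]
7. shoelace: 1020.2991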